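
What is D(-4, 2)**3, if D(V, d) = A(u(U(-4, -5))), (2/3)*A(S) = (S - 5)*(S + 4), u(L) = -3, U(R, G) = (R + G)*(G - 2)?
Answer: -1728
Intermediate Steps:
U(R, G) = (-2 + G)*(G + R) (U(R, G) = (G + R)*(-2 + G) = (-2 + G)*(G + R))
A(S) = 3*(-5 + S)*(4 + S)/2 (A(S) = 3*((S - 5)*(S + 4))/2 = 3*((-5 + S)*(4 + S))/2 = 3*(-5 + S)*(4 + S)/2)
D(V, d) = -12 (D(V, d) = -30 - 3/2*(-3) + (3/2)*(-3)**2 = -30 + 9/2 + (3/2)*9 = -30 + 9/2 + 27/2 = -12)
D(-4, 2)**3 = (-12)**3 = -1728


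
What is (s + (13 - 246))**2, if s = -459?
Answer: 478864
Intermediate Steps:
(s + (13 - 246))**2 = (-459 + (13 - 246))**2 = (-459 - 233)**2 = (-692)**2 = 478864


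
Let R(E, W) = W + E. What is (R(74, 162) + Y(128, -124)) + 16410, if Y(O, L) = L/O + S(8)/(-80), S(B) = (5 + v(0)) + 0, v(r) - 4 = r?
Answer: 2663187/160 ≈ 16645.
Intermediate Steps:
v(r) = 4 + r
S(B) = 9 (S(B) = (5 + (4 + 0)) + 0 = (5 + 4) + 0 = 9 + 0 = 9)
R(E, W) = E + W
Y(O, L) = -9/80 + L/O (Y(O, L) = L/O + 9/(-80) = L/O + 9*(-1/80) = L/O - 9/80 = -9/80 + L/O)
(R(74, 162) + Y(128, -124)) + 16410 = ((74 + 162) + (-9/80 - 124/128)) + 16410 = (236 + (-9/80 - 124*1/128)) + 16410 = (236 + (-9/80 - 31/32)) + 16410 = (236 - 173/160) + 16410 = 37587/160 + 16410 = 2663187/160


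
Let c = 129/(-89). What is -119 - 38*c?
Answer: -5689/89 ≈ -63.921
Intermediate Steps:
c = -129/89 (c = 129*(-1/89) = -129/89 ≈ -1.4494)
-119 - 38*c = -119 - 38*(-129/89) = -119 + 4902/89 = -5689/89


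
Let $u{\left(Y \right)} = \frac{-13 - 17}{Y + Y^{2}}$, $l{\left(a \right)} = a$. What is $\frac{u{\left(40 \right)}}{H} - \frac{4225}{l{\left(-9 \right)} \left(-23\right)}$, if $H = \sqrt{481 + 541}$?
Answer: $- \frac{4225}{207} - \frac{3 \sqrt{1022}}{167608} \approx -20.411$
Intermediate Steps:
$H = \sqrt{1022} \approx 31.969$
$u{\left(Y \right)} = - \frac{30}{Y + Y^{2}}$
$\frac{u{\left(40 \right)}}{H} - \frac{4225}{l{\left(-9 \right)} \left(-23\right)} = \frac{\left(-30\right) \frac{1}{40} \frac{1}{1 + 40}}{\sqrt{1022}} - \frac{4225}{\left(-9\right) \left(-23\right)} = \left(-30\right) \frac{1}{40} \cdot \frac{1}{41} \frac{\sqrt{1022}}{1022} - \frac{4225}{207} = - \frac{3 \frac{\sqrt{1022}}{1022}}{164} - \frac{4225}{207} = - \frac{3 \sqrt{1022}}{167608} - \frac{4225}{207} = - \frac{4225}{207} - \frac{3 \sqrt{1022}}{167608}$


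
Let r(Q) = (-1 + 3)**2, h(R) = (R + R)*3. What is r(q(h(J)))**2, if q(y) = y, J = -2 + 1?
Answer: 16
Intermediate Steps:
J = -1
h(R) = 6*R (h(R) = (2*R)*3 = 6*R)
r(Q) = 4 (r(Q) = 2**2 = 4)
r(q(h(J)))**2 = 4**2 = 16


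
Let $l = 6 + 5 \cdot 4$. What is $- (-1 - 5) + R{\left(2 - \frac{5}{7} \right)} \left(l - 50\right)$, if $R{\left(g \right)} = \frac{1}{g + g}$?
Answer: $- \frac{10}{3} \approx -3.3333$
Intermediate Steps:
$l = 26$ ($l = 6 + 20 = 26$)
$R{\left(g \right)} = \frac{1}{2 g}$
$- (-1 - 5) + R{\left(2 - \frac{5}{7} \right)} \left(l - 50\right) = - (-1 - 5) + \frac{1}{2 \left(2 - \frac{5}{7}\right)} \left(26 - 50\right) = \left(-1\right) \left(-6\right) + \frac{1}{2 \left(2 - 5 \cdot \frac{1}{7}\right)} \left(-24\right) = 6 + \frac{1}{2 \left(2 - \frac{5}{7}\right)} \left(-24\right) = 6 + \frac{1}{2 \cdot \frac{9}{7}} \left(-24\right) = 6 + \frac{1}{2} \cdot \frac{7}{9} \left(-24\right) = 6 + \frac{7}{18} \left(-24\right) = 6 - \frac{28}{3} = - \frac{10}{3}$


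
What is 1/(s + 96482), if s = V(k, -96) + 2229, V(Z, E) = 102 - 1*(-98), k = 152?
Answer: 1/98911 ≈ 1.0110e-5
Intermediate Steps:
V(Z, E) = 200 (V(Z, E) = 102 + 98 = 200)
s = 2429 (s = 200 + 2229 = 2429)
1/(s + 96482) = 1/(2429 + 96482) = 1/98911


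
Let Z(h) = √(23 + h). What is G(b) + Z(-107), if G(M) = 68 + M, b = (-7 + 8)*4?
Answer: 72 + 2*I*√21 ≈ 72.0 + 9.1651*I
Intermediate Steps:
b = 4 (b = 1*4 = 4)
G(b) + Z(-107) = (68 + 4) + √(23 - 107) = 72 + √(-84) = 72 + 2*I*√21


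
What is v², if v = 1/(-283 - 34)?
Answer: 1/100489 ≈ 9.9513e-6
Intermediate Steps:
v = -1/317 (v = 1/(-317) = -1/317 ≈ -0.0031546)
v² = (-1/317)² = 1/100489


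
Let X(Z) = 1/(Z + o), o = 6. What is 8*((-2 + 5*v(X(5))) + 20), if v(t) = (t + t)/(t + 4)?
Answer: 1312/9 ≈ 145.78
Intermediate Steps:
X(Z) = 1/(6 + Z) (X(Z) = 1/(Z + 6) = 1/(6 + Z))
v(t) = 2*t/(4 + t) (v(t) = (2*t)/(4 + t) = 2*t/(4 + t))
8*((-2 + 5*v(X(5))) + 20) = 8*((-2 + 5*(2/((6 + 5)*(4 + 1/(6 + 5))))) + 20) = 8*((-2 + 5*(2/(11*(4 + 1/11)))) + 20) = 8*((-2 + 5*(2*(1/11)/(4 + 1/11))) + 20) = 8*((-2 + 5*(2*(1/11)/(45/11))) + 20) = 8*((-2 + 5*(2*(1/11)*(11/45))) + 20) = 8*((-2 + 5*(2/45)) + 20) = 8*((-2 + 2/9) + 20) = 8*(-16/9 + 20) = 8*(164/9) = 1312/9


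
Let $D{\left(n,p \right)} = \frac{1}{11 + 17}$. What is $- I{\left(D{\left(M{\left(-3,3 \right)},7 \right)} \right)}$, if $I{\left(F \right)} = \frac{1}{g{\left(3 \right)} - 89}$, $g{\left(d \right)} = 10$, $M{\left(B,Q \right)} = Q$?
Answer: $\frac{1}{79} \approx 0.012658$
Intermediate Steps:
$D{\left(n,p \right)} = \frac{1}{28}$
$I{\left(F \right)} = - \frac{1}{79}$ ($I{\left(F \right)} = \frac{1}{10 - 89} = \frac{1}{-79} = - \frac{1}{79}$)
$- I{\left(D{\left(M{\left(-3,3 \right)},7 \right)} \right)} = \left(-1\right) \left(- \frac{1}{79}\right) = \frac{1}{79}$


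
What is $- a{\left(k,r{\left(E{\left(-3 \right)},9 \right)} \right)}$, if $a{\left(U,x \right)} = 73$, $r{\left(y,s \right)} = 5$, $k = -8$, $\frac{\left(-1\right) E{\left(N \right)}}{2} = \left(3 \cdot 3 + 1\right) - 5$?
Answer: $-73$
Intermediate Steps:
$E{\left(N \right)} = -10$ ($E{\left(N \right)} = - 2 \left(\left(3 \cdot 3 + 1\right) - 5\right) = - 2 \left(\left(9 + 1\right) - 5\right) = - 2 \left(10 - 5\right) = \left(-2\right) 5 = -10$)
$- a{\left(k,r{\left(E{\left(-3 \right)},9 \right)} \right)} = \left(-1\right) 73 = -73$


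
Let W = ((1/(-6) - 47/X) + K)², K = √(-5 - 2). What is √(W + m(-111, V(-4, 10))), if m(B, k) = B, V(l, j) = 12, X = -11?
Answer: √(-440567 + 35772*I*√7)/66 ≈ 1.0741 + 10.114*I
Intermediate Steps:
K = I*√7 (K = √(-7) = I*√7 ≈ 2.6458*I)
W = (271/66 + I*√7)² (W = ((1/(-6) - 47/(-11)) + I*√7)² = ((1*(-⅙) - 47*(-1/11)) + I*√7)² = ((-⅙ + 47/11) + I*√7)² = (271/66 + I*√7)² ≈ 9.8597 + 21.727*I)
√(W + m(-111, V(-4, 10))) = √((42949/4356 + 271*I*√7/33) - 111) = √(-440567/4356 + 271*I*√7/33)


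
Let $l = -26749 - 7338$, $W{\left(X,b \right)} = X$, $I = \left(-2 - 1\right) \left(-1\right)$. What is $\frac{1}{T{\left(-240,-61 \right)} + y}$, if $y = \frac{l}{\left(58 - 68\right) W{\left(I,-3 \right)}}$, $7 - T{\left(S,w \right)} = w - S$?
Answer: $\frac{30}{28927} \approx 0.0010371$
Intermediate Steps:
$I = 3$ ($I = \left(-3\right) \left(-1\right) = 3$)
$T{\left(S,w \right)} = 7 + S - w$ ($T{\left(S,w \right)} = 7 - \left(w - S\right) = 7 + \left(S - w\right) = 7 + S - w$)
$l = -34087$
$y = \frac{34087}{30}$ ($y = - \frac{34087}{\left(58 - 68\right) 3} = - \frac{34087}{\left(-10\right) 3} = - \frac{34087}{-30} = \left(-34087\right) \left(- \frac{1}{30}\right) = \frac{34087}{30} \approx 1136.2$)
$\frac{1}{T{\left(-240,-61 \right)} + y} = \frac{1}{\left(7 - 240 - -61\right) + \frac{34087}{30}} = \frac{1}{\left(7 - 240 + 61\right) + \frac{34087}{30}} = \frac{1}{-172 + \frac{34087}{30}} = \frac{1}{\frac{28927}{30}} = \frac{30}{28927}$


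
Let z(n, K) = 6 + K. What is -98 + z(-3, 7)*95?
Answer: 1137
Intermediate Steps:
-98 + z(-3, 7)*95 = -98 + (6 + 7)*95 = -98 + 13*95 = -98 + 1235 = 1137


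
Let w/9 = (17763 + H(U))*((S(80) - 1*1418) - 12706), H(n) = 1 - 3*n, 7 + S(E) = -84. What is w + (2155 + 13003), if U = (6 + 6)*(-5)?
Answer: -2295650482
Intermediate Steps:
S(E) = -91 (S(E) = -7 - 84 = -91)
U = -60 (U = 12*(-5) = -60)
w = -2295665640 (w = 9*((17763 + (1 - 3*(-60)))*((-91 - 1*1418) - 12706)) = 9*((17763 + (1 + 180))*((-91 - 1418) - 12706)) = 9*((17763 + 181)*(-1509 - 12706)) = 9*(17944*(-14215)) = 9*(-255073960) = -2295665640)
w + (2155 + 13003) = -2295665640 + (2155 + 13003) = -2295665640 + 15158 = -2295650482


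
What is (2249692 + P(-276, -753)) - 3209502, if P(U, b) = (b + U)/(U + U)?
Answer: -176604697/184 ≈ -9.5981e+5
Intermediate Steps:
P(U, b) = (U + b)/(2*U) (P(U, b) = (U + b)/((2*U)) = (U + b)*(1/(2*U)) = (U + b)/(2*U))
(2249692 + P(-276, -753)) - 3209502 = (2249692 + (½)*(-276 - 753)/(-276)) - 3209502 = (2249692 + (½)*(-1/276)*(-1029)) - 3209502 = (2249692 + 343/184) - 3209502 = 413943671/184 - 3209502 = -176604697/184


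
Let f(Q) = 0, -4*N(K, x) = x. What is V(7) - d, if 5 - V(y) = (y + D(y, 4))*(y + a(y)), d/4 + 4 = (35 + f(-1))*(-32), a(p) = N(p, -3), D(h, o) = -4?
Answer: 17911/4 ≈ 4477.8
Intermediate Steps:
N(K, x) = -x/4
a(p) = ¾ (a(p) = -¼*(-3) = ¾)
d = -4496 (d = -16 + 4*((35 + 0)*(-32)) = -16 + 4*(35*(-32)) = -16 + 4*(-1120) = -16 - 4480 = -4496)
V(y) = 5 - (-4 + y)*(¾ + y) (V(y) = 5 - (y - 4)*(y + ¾) = 5 - (-4 + y)*(¾ + y))
V(7) - d = (8 - 1*7² + (13/4)*7) - 1*(-4496) = (8 - 1*49 + 91/4) + 4496 = (8 - 49 + 91/4) + 4496 = -73/4 + 4496 = 17911/4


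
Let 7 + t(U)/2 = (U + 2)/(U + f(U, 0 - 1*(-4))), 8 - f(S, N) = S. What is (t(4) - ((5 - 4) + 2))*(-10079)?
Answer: 312449/2 ≈ 1.5622e+5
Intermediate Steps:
f(S, N) = 8 - S
t(U) = -27/2 + U/4 (t(U) = -14 + 2*((U + 2)/(U + (8 - U))) = -14 + 2*((2 + U)/8) = -14 + 2*((2 + U)*(⅛)) = -14 + 2*(¼ + U/8) = -14 + (½ + U/4) = -27/2 + U/4)
(t(4) - ((5 - 4) + 2))*(-10079) = ((-27/2 + (¼)*4) - ((5 - 4) + 2))*(-10079) = ((-27/2 + 1) - (1 + 2))*(-10079) = (-25/2 - 1*3)*(-10079) = (-25/2 - 3)*(-10079) = -31/2*(-10079) = 312449/2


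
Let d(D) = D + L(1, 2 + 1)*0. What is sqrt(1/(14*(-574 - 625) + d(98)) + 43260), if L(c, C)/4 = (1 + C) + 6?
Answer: sqrt(752965562797)/4172 ≈ 207.99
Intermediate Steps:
L(c, C) = 28 + 4*C (L(c, C) = 4*((1 + C) + 6) = 4*(7 + C) = 28 + 4*C)
d(D) = D (d(D) = D + (28 + 4*(2 + 1))*0 = D + (28 + 4*3)*0 = D + (28 + 12)*0 = D + 40*0 = D + 0 = D)
sqrt(1/(14*(-574 - 625) + d(98)) + 43260) = sqrt(1/(14*(-574 - 625) + 98) + 43260) = sqrt(1/(14*(-1199) + 98) + 43260) = sqrt(1/(-16786 + 98) + 43260) = sqrt(1/(-16688) + 43260) = sqrt(-1/16688 + 43260) = sqrt(721922879/16688) = sqrt(752965562797)/4172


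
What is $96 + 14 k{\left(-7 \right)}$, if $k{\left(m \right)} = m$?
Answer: $-2$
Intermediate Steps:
$96 + 14 k{\left(-7 \right)} = 96 + 14 \left(-7\right) = 96 - 98 = -2$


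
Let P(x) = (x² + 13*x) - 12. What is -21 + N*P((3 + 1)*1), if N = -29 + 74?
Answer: 2499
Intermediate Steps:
N = 45
P(x) = -12 + x² + 13*x
-21 + N*P((3 + 1)*1) = -21 + 45*(-12 + ((3 + 1)*1)² + 13*((3 + 1)*1)) = -21 + 45*(-12 + (4*1)² + 13*(4*1)) = -21 + 45*(-12 + 4² + 13*4) = -21 + 45*(-12 + 16 + 52) = -21 + 45*56 = -21 + 2520 = 2499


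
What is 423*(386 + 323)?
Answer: 299907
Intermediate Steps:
423*(386 + 323) = 423*709 = 299907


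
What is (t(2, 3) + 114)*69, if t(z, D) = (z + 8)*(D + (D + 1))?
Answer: 12696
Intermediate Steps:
t(z, D) = (1 + 2*D)*(8 + z) (t(z, D) = (8 + z)*(D + (1 + D)) = (8 + z)*(1 + 2*D) = (1 + 2*D)*(8 + z))
(t(2, 3) + 114)*69 = ((8 + 2 + 16*3 + 2*3*2) + 114)*69 = ((8 + 2 + 48 + 12) + 114)*69 = (70 + 114)*69 = 184*69 = 12696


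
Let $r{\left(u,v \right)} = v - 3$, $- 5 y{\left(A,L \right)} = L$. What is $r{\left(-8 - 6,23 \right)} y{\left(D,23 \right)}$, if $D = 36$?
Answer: $-92$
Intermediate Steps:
$y{\left(A,L \right)} = - \frac{L}{5}$
$r{\left(u,v \right)} = -3 + v$ ($r{\left(u,v \right)} = v - 3 = -3 + v$)
$r{\left(-8 - 6,23 \right)} y{\left(D,23 \right)} = \left(-3 + 23\right) \left(\left(- \frac{1}{5}\right) 23\right) = 20 \left(- \frac{23}{5}\right) = -92$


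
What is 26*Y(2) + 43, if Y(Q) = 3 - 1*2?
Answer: 69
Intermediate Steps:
Y(Q) = 1 (Y(Q) = 3 - 2 = 1)
26*Y(2) + 43 = 26*1 + 43 = 26 + 43 = 69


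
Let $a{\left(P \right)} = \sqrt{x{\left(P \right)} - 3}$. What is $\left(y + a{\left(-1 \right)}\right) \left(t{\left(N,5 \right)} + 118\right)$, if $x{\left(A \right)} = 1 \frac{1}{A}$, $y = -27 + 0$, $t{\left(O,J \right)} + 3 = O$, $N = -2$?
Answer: $-3051 + 226 i \approx -3051.0 + 226.0 i$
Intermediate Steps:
$t{\left(O,J \right)} = -3 + O$
$y = -27$
$x{\left(A \right)} = \frac{1}{A}$
$a{\left(P \right)} = \sqrt{-3 + \frac{1}{P}}$ ($a{\left(P \right)} = \sqrt{\frac{1}{P} - 3} = \sqrt{-3 + \frac{1}{P}}$)
$\left(y + a{\left(-1 \right)}\right) \left(t{\left(N,5 \right)} + 118\right) = \left(-27 + \sqrt{-3 + \frac{1}{-1}}\right) \left(\left(-3 - 2\right) + 118\right) = \left(-27 + \sqrt{-3 - 1}\right) \left(-5 + 118\right) = \left(-27 + \sqrt{-4}\right) 113 = \left(-27 + 2 i\right) 113 = -3051 + 226 i$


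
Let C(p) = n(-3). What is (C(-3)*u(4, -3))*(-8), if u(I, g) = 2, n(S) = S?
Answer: 48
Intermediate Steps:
C(p) = -3
(C(-3)*u(4, -3))*(-8) = -3*2*(-8) = -6*(-8) = 48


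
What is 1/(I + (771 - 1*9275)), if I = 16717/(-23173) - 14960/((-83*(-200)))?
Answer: -9616795/81796828937 ≈ -0.00011757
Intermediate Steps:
I = -15604257/9616795 (I = 16717*(-1/23173) - 14960/16600 = -16717/23173 - 14960*1/16600 = -16717/23173 - 374/415 = -15604257/9616795 ≈ -1.6226)
1/(I + (771 - 1*9275)) = 1/(-15604257/9616795 + (771 - 1*9275)) = 1/(-15604257/9616795 + (771 - 9275)) = 1/(-15604257/9616795 - 8504) = 1/(-81796828937/9616795) = -9616795/81796828937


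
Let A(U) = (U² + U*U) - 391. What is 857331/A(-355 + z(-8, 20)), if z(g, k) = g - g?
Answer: 857331/251659 ≈ 3.4067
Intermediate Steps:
z(g, k) = 0
A(U) = -391 + 2*U² (A(U) = (U² + U²) - 391 = 2*U² - 391 = -391 + 2*U²)
857331/A(-355 + z(-8, 20)) = 857331/(-391 + 2*(-355 + 0)²) = 857331/(-391 + 2*(-355)²) = 857331/(-391 + 2*126025) = 857331/(-391 + 252050) = 857331/251659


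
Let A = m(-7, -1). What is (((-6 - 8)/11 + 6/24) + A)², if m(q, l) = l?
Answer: 7921/1936 ≈ 4.0914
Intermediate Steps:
A = -1
(((-6 - 8)/11 + 6/24) + A)² = (((-6 - 8)/11 + 6/24) - 1)² = ((-14*1/11 + 6*(1/24)) - 1)² = ((-14/11 + ¼) - 1)² = (-45/44 - 1)² = (-89/44)² = 7921/1936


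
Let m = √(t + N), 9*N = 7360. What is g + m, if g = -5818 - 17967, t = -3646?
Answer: -23785 + I*√25454/3 ≈ -23785.0 + 53.181*I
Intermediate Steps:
N = 7360/9 (N = (⅑)*7360 = 7360/9 ≈ 817.78)
g = -23785
m = I*√25454/3 (m = √(-3646 + 7360/9) = √(-25454/9) = I*√25454/3 ≈ 53.181*I)
g + m = -23785 + I*√25454/3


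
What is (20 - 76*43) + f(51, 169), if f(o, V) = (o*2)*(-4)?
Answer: -3656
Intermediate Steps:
f(o, V) = -8*o (f(o, V) = (2*o)*(-4) = -8*o)
(20 - 76*43) + f(51, 169) = (20 - 76*43) - 8*51 = (20 - 3268) - 408 = -3248 - 408 = -3656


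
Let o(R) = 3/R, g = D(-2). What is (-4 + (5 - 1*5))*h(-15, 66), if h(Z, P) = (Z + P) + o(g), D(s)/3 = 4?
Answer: -205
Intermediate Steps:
D(s) = 12 (D(s) = 3*4 = 12)
g = 12
h(Z, P) = ¼ + P + Z (h(Z, P) = (Z + P) + 3/12 = (P + Z) + 3*(1/12) = (P + Z) + ¼ = ¼ + P + Z)
(-4 + (5 - 1*5))*h(-15, 66) = (-4 + (5 - 1*5))*(¼ + 66 - 15) = (-4 + (5 - 5))*(205/4) = (-4 + 0)*(205/4) = -4*205/4 = -205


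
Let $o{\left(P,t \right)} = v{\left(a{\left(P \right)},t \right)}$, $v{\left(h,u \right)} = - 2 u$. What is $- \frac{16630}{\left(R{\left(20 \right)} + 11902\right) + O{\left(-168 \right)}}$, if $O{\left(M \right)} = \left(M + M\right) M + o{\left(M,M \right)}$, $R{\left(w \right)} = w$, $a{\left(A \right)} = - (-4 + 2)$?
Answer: $- \frac{8315}{34353} \approx -0.24205$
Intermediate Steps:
$a{\left(A \right)} = 2$ ($a{\left(A \right)} = \left(-1\right) \left(-2\right) = 2$)
$o{\left(P,t \right)} = - 2 t$
$O{\left(M \right)} = - 2 M + 2 M^{2}$ ($O{\left(M \right)} = \left(M + M\right) M - 2 M = 2 M M - 2 M = 2 M^{2} - 2 M = - 2 M + 2 M^{2}$)
$- \frac{16630}{\left(R{\left(20 \right)} + 11902\right) + O{\left(-168 \right)}} = - \frac{16630}{\left(20 + 11902\right) + 2 \left(-168\right) \left(-1 - 168\right)} = - \frac{16630}{11922 + 2 \left(-168\right) \left(-169\right)} = - \frac{16630}{11922 + 56784} = - \frac{16630}{68706} = \left(-16630\right) \frac{1}{68706} = - \frac{8315}{34353}$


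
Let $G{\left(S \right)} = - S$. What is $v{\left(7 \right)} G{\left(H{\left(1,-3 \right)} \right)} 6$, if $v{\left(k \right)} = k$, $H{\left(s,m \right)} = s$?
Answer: $-42$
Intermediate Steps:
$v{\left(7 \right)} G{\left(H{\left(1,-3 \right)} \right)} 6 = 7 \left(\left(-1\right) 1\right) 6 = 7 \left(-1\right) 6 = \left(-7\right) 6 = -42$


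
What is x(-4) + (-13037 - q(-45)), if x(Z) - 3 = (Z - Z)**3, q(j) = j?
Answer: -12989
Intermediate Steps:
x(Z) = 3 (x(Z) = 3 + (Z - Z)**3 = 3 + 0**3 = 3 + 0 = 3)
x(-4) + (-13037 - q(-45)) = 3 + (-13037 - 1*(-45)) = 3 + (-13037 + 45) = 3 - 12992 = -12989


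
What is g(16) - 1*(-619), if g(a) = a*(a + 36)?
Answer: 1451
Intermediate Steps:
g(a) = a*(36 + a)
g(16) - 1*(-619) = 16*(36 + 16) - 1*(-619) = 16*52 + 619 = 832 + 619 = 1451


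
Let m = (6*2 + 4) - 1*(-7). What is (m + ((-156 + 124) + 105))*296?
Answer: 28416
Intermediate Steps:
m = 23 (m = (12 + 4) + 7 = 16 + 7 = 23)
(m + ((-156 + 124) + 105))*296 = (23 + ((-156 + 124) + 105))*296 = (23 + (-32 + 105))*296 = (23 + 73)*296 = 96*296 = 28416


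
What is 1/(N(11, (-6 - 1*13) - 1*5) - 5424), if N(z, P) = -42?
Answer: -1/5466 ≈ -0.00018295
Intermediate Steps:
1/(N(11, (-6 - 1*13) - 1*5) - 5424) = 1/(-42 - 5424) = 1/(-5466) = -1/5466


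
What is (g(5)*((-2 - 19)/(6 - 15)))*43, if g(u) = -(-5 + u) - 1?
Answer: -301/3 ≈ -100.33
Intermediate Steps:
g(u) = 4 - u (g(u) = (5 - u) - 1 = 4 - u)
(g(5)*((-2 - 19)/(6 - 15)))*43 = ((4 - 1*5)*((-2 - 19)/(6 - 15)))*43 = ((4 - 5)*(-21/(-9)))*43 = -(-21)*(-1)/9*43 = -1*7/3*43 = -7/3*43 = -301/3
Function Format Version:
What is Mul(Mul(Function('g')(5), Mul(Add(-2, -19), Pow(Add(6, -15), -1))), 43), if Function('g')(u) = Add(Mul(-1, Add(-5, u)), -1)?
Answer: Rational(-301, 3) ≈ -100.33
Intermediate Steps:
Function('g')(u) = Add(4, Mul(-1, u)) (Function('g')(u) = Add(Add(5, Mul(-1, u)), -1) = Add(4, Mul(-1, u)))
Mul(Mul(Function('g')(5), Mul(Add(-2, -19), Pow(Add(6, -15), -1))), 43) = Mul(Mul(Add(4, Mul(-1, 5)), Mul(Add(-2, -19), Pow(Add(6, -15), -1))), 43) = Mul(Mul(Add(4, -5), Mul(-21, Pow(-9, -1))), 43) = Mul(Mul(-1, Mul(-21, Rational(-1, 9))), 43) = Mul(Mul(-1, Rational(7, 3)), 43) = Mul(Rational(-7, 3), 43) = Rational(-301, 3)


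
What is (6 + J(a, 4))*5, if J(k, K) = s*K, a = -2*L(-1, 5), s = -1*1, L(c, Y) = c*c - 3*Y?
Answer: 10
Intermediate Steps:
L(c, Y) = c² - 3*Y
s = -1
a = 28 (a = -2*((-1)² - 3*5) = -2*(1 - 15) = -2*(-14) = 28)
J(k, K) = -K
(6 + J(a, 4))*5 = (6 - 1*4)*5 = (6 - 4)*5 = 2*5 = 10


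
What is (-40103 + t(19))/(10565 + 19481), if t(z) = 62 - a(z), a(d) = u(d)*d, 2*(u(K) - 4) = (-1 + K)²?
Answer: -43195/30046 ≈ -1.4376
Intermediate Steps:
u(K) = 4 + (-1 + K)²/2
a(d) = d*(4 + (-1 + d)²/2) (a(d) = (4 + (-1 + d)²/2)*d = d*(4 + (-1 + d)²/2))
t(z) = 62 - z*(8 + (-1 + z)²)/2
(-40103 + t(19))/(10565 + 19481) = (-40103 + (62 - ½*19*(8 + (-1 + 19)²)))/(10565 + 19481) = (-40103 + (62 - ½*19*(8 + 18²)))/30046 = (-40103 + (62 - ½*19*(8 + 324)))*(1/30046) = (-40103 + (62 - ½*19*332))*(1/30046) = (-40103 + (62 - 3154))*(1/30046) = (-40103 - 3092)*(1/30046) = -43195*1/30046 = -43195/30046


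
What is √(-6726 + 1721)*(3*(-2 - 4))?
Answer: -18*I*√5005 ≈ -1273.4*I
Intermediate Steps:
√(-6726 + 1721)*(3*(-2 - 4)) = √(-5005)*(3*(-6)) = (I*√5005)*(-18) = -18*I*√5005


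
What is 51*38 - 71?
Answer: 1867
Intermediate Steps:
51*38 - 71 = 1938 - 71 = 1867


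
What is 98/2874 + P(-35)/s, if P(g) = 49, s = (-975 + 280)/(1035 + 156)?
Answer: -83827828/998715 ≈ -83.936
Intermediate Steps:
s = -695/1191 ≈ -0.58354
98/2874 + P(-35)/s = 98/2874 + 49/(-695/1191) = 98*(1/2874) + 49*(-1191/695) = 49/1437 - 58359/695 = -83827828/998715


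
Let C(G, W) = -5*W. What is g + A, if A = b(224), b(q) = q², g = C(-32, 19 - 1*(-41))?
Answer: 49876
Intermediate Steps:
g = -300 (g = -5*(19 - 1*(-41)) = -5*(19 + 41) = -5*60 = -300)
A = 50176 (A = 224² = 50176)
g + A = -300 + 50176 = 49876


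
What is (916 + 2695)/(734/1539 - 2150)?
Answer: -5557329/3308116 ≈ -1.6799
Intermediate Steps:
(916 + 2695)/(734/1539 - 2150) = 3611/(734*(1/1539) - 2150) = 3611/(734/1539 - 2150) = 3611/(-3308116/1539) = 3611*(-1539/3308116) = -5557329/3308116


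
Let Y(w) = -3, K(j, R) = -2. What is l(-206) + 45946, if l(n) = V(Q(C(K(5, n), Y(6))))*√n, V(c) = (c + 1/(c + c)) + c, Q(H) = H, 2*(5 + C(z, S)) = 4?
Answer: 45946 - 37*I*√206/6 ≈ 45946.0 - 88.508*I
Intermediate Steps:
C(z, S) = -3 (C(z, S) = -5 + (½)*4 = -5 + 2 = -3)
V(c) = 1/(2*c) + 2*c (V(c) = (c + 1/(2*c)) + c = 1/(2*c) + 2*c)
l(n) = -37*√n/6 (l(n) = ((½)/(-3) + 2*(-3))*√n = ((½)*(-⅓) - 6)*√n = (-⅙ - 6)*√n = -37*√n/6)
l(-206) + 45946 = -37*I*√206/6 + 45946 = 45946 - 37*I*√206/6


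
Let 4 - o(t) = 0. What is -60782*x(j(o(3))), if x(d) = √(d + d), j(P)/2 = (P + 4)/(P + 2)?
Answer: -243128*√3/3 ≈ -1.4037e+5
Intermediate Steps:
o(t) = 4 (o(t) = 4 - 1*0 = 4 + 0 = 4)
j(P) = 2*(4 + P)/(2 + P) (j(P) = 2*((P + 4)/(P + 2)) = 2*((4 + P)/(2 + P)) = 2*(4 + P)/(2 + P))
x(d) = √2*√d (x(d) = √(2*d) = √2*√d)
-60782*x(j(o(3))) = -60782*√2*√(2*(4 + 4)/(2 + 4)) = -60782*√2*√(2*8/6) = -60782*√2*√(2*(⅙)*8) = -60782*√2*√(8/3) = -60782*√2*2*√6/3 = -243128*√3/3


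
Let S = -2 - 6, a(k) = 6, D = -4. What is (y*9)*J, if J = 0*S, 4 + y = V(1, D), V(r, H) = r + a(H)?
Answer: 0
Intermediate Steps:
V(r, H) = 6 + r (V(r, H) = r + 6 = 6 + r)
S = -8
y = 3 (y = -4 + (6 + 1) = -4 + 7 = 3)
J = 0 (J = 0*(-8) = 0)
(y*9)*J = (3*9)*0 = 27*0 = 0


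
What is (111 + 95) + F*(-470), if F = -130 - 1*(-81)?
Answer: 23236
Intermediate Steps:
F = -49 (F = -130 + 81 = -49)
(111 + 95) + F*(-470) = (111 + 95) - 49*(-470) = 206 + 23030 = 23236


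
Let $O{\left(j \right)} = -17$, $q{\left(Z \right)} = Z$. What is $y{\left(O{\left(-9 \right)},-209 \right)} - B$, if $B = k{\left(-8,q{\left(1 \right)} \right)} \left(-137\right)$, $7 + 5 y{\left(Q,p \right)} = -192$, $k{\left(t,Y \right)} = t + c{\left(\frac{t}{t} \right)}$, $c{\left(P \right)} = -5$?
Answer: $- \frac{9104}{5} \approx -1820.8$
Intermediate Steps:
$k{\left(t,Y \right)} = -5 + t$ ($k{\left(t,Y \right)} = t - 5 = -5 + t$)
$y{\left(Q,p \right)} = - \frac{199}{5}$ ($y{\left(Q,p \right)} = - \frac{7}{5} + \frac{1}{5} \left(-192\right) = - \frac{7}{5} - \frac{192}{5} = - \frac{199}{5}$)
$B = 1781$ ($B = \left(-5 - 8\right) \left(-137\right) = \left(-13\right) \left(-137\right) = 1781$)
$y{\left(O{\left(-9 \right)},-209 \right)} - B = - \frac{199}{5} - 1781 = - \frac{9104}{5}$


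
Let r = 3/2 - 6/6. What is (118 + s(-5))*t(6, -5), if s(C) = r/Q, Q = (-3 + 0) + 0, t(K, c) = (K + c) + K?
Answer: 4949/6 ≈ 824.83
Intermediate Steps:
t(K, c) = c + 2*K
r = 1/2 (r = 3*(1/2) - 6*1/6 = 3/2 - 1 = 1/2 ≈ 0.50000)
Q = -3 (Q = -3 + 0 = -3)
s(C) = -1/6 (s(C) = (1/2)/(-3) = (1/2)*(-1/3) = -1/6)
(118 + s(-5))*t(6, -5) = (118 - 1/6)*(-5 + 2*6) = 707*(-5 + 12)/6 = (707/6)*7 = 4949/6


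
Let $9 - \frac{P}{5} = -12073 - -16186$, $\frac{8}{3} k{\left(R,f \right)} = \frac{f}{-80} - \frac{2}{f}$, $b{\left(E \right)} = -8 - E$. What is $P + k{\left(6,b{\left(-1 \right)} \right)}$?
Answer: $- \frac{91928973}{4480} \approx -20520.0$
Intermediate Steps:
$k{\left(R,f \right)} = - \frac{3}{4 f} - \frac{3 f}{640}$ ($k{\left(R,f \right)} = \frac{3 \left(\frac{f}{-80} - \frac{2}{f}\right)}{8} = \frac{3 \left(f \left(- \frac{1}{80}\right) - \frac{2}{f}\right)}{8} = \frac{3 \left(- \frac{f}{80} - \frac{2}{f}\right)}{8} = \frac{3 \left(- \frac{2}{f} - \frac{f}{80}\right)}{8} = - \frac{3}{4 f} - \frac{3 f}{640}$)
$P = -20520$ ($P = 45 - 5 \left(-12073 - -16186\right) = 45 - 5 \left(-12073 + 16186\right) = 45 - 20565 = -20520$)
$P + k{\left(6,b{\left(-1 \right)} \right)} = -20520 + \frac{3 \left(-160 - \left(-8 - -1\right)^{2}\right)}{640 \left(-8 - -1\right)} = -20520 + \frac{3 \left(-160 - \left(-8 + 1\right)^{2}\right)}{640 \left(-8 + 1\right)} = -20520 + \frac{3 \left(-160 - \left(-7\right)^{2}\right)}{640 \left(-7\right)} = -20520 + \frac{3}{640} \left(- \frac{1}{7}\right) \left(-160 - 49\right) = -20520 + \frac{3}{640} \left(- \frac{1}{7}\right) \left(-209\right) = -20520 + \frac{627}{4480} = - \frac{91928973}{4480}$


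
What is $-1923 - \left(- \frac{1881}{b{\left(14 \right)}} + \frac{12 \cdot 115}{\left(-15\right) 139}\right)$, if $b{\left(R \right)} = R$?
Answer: $- \frac{3479411}{1946} \approx -1788.0$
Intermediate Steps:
$-1923 - \left(- \frac{1881}{b{\left(14 \right)}} + \frac{12 \cdot 115}{\left(-15\right) 139}\right) = -1923 - \left(- \frac{1881}{14} + \frac{12 \cdot 115}{\left(-15\right) 139}\right) = -1923 - \left(\left(-1881\right) \frac{1}{14} + \frac{1380}{-2085}\right) = -1923 - \left(- \frac{1881}{14} + 1380 \left(- \frac{1}{2085}\right)\right) = -1923 - \left(- \frac{1881}{14} - \frac{92}{139}\right) = -1923 - - \frac{262747}{1946} = -1923 + \frac{262747}{1946} = - \frac{3479411}{1946}$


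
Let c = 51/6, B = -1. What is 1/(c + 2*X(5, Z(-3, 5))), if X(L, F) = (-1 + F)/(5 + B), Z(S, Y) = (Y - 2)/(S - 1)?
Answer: 8/61 ≈ 0.13115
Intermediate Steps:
Z(S, Y) = (-2 + Y)/(-1 + S)
c = 17/2 (c = 51*(⅙) = 17/2 ≈ 8.5000)
X(L, F) = -¼ + F/4 (X(L, F) = (-1 + F)/(5 - 1) = (-1 + F)/4 = (-1 + F)*(¼) = -¼ + F/4)
1/(c + 2*X(5, Z(-3, 5))) = 1/(17/2 + 2*(-¼ + ((-2 + 5)/(-1 - 3))/4)) = 1/(17/2 + 2*(-¼ + (3/(-4))/4)) = 1/(17/2 + 2*(-¼ + (-¼*3)/4)) = 1/(17/2 + 2*(-¼ + (¼)*(-¾))) = 1/(17/2 + 2*(-¼ - 3/16)) = 1/(17/2 + 2*(-7/16)) = 1/(17/2 - 7/8) = 1/(61/8) = 8/61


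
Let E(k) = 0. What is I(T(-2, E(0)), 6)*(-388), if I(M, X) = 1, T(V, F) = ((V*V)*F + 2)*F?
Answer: -388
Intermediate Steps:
T(V, F) = F*(2 + F*V²) (T(V, F) = (V²*F + 2)*F = (F*V² + 2)*F = (2 + F*V²)*F = F*(2 + F*V²))
I(T(-2, E(0)), 6)*(-388) = 1*(-388) = -388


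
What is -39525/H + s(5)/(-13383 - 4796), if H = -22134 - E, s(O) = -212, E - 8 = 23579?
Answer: 13739959/15682303 ≈ 0.87614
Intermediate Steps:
E = 23587 (E = 8 + 23579 = 23587)
H = -45721 (H = -22134 - 1*23587 = -22134 - 23587 = -45721)
-39525/H + s(5)/(-13383 - 4796) = -39525/(-45721) - 212/(-13383 - 4796) = -39525*(-1/45721) - 212/(-18179) = 39525/45721 - 212*(-1/18179) = 39525/45721 + 4/343 = 13739959/15682303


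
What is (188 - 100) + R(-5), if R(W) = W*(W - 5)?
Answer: 138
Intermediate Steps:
R(W) = W*(-5 + W)
(188 - 100) + R(-5) = (188 - 100) - 5*(-5 - 5) = 88 - 5*(-10) = 88 + 50 = 138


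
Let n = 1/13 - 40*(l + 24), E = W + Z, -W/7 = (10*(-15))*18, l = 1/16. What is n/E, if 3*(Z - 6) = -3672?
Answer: -8341/153244 ≈ -0.054430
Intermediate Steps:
Z = -1218 (Z = 6 + (⅓)*(-3672) = 6 - 1224 = -1218)
l = 1/16 ≈ 0.062500
W = 18900 (W = -7*10*(-15)*18 = -(-1050)*18 = -7*(-2700) = 18900)
E = 17682 (E = 18900 - 1218 = 17682)
n = -25023/26 (n = 1/13 - 40*(1/16 + 24) = 1/13 - 40*385/16 = 1/13 - 1925/2 = -25023/26 ≈ -962.42)
n/E = -25023/26/17682 = -25023/26*1/17682 = -8341/153244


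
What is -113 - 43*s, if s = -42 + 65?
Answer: -1102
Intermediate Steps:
s = 23
-113 - 43*s = -113 - 43*23 = -113 - 989 = -1102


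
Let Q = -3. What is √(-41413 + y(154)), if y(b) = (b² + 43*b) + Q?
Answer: I*√11078 ≈ 105.25*I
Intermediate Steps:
y(b) = -3 + b² + 43*b (y(b) = (b² + 43*b) - 3 = -3 + b² + 43*b)
√(-41413 + y(154)) = √(-41413 + (-3 + 154² + 43*154)) = √(-41413 + (-3 + 23716 + 6622)) = √(-41413 + 30335) = √(-11078) = I*√11078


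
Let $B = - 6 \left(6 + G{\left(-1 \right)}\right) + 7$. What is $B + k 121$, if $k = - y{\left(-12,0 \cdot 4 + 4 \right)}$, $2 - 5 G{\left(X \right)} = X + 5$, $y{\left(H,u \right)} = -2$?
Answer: $\frac{1077}{5} \approx 215.4$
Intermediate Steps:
$G{\left(X \right)} = - \frac{3}{5} - \frac{X}{5}$ ($G{\left(X \right)} = \frac{2}{5} - \frac{X + 5}{5} = \frac{2}{5} - \frac{5 + X}{5} = \frac{2}{5} - \left(1 + \frac{X}{5}\right) = - \frac{3}{5} - \frac{X}{5}$)
$B = - \frac{133}{5}$ ($B = - 6 \left(6 - \frac{2}{5}\right) + 7 = \left(-6\right) \frac{28}{5} + 7 = - \frac{168}{5} + 7 = - \frac{133}{5} \approx -26.6$)
$k = 2$ ($k = \left(-1\right) \left(-2\right) = 2$)
$B + k 121 = - \frac{133}{5} + 2 \cdot 121 = - \frac{133}{5} + 242 = \frac{1077}{5}$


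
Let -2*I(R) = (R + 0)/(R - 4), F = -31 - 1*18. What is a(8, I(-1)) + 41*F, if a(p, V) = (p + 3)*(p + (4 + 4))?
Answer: -1833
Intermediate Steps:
F = -49 (F = -31 - 18 = -49)
I(R) = -R/(2*(-4 + R)) (I(R) = -(R + 0)/(2*(R - 4)) = -R/(2*(-4 + R)))
a(p, V) = (3 + p)*(8 + p) (a(p, V) = (3 + p)*(p + 8) = (3 + p)*(8 + p))
a(8, I(-1)) + 41*F = (24 + 8² + 11*8) + 41*(-49) = (24 + 64 + 88) - 2009 = 176 - 2009 = -1833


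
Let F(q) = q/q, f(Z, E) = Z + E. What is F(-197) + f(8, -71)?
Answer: -62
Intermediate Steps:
f(Z, E) = E + Z
F(q) = 1
F(-197) + f(8, -71) = 1 + (-71 + 8) = 1 - 63 = -62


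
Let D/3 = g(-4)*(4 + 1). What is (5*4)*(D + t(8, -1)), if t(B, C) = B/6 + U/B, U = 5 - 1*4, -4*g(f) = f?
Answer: 1975/6 ≈ 329.17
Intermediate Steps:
g(f) = -f/4
U = 1 (U = 5 - 4 = 1)
t(B, C) = 1/B + B/6 (t(B, C) = B/6 + 1/B = 1/B + B/6)
D = 15 (D = 3*((-¼*(-4))*(4 + 1)) = 3*(1*5) = 3*5 = 15)
(5*4)*(D + t(8, -1)) = (5*4)*(15 + (1/8 + (⅙)*8)) = 20*(15 + (⅛ + 4/3)) = 20*(15 + 35/24) = 20*(395/24) = 1975/6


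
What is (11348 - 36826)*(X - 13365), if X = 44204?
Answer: -785716042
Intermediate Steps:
(11348 - 36826)*(X - 13365) = (11348 - 36826)*(44204 - 13365) = -25478*30839 = -785716042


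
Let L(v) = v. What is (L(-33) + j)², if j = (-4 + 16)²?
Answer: 12321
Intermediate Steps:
j = 144 (j = 12² = 144)
(L(-33) + j)² = (-33 + 144)² = 111² = 12321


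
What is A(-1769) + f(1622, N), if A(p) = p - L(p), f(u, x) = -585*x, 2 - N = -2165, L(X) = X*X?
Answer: -4398825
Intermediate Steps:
L(X) = X²
N = 2167 (N = 2 - 1*(-2165) = 2 + 2165 = 2167)
A(p) = p - p²
A(-1769) + f(1622, N) = -1769*(1 - 1*(-1769)) - 585*2167 = -1769*(1 + 1769) - 1267695 = -1769*1770 - 1267695 = -3131130 - 1267695 = -4398825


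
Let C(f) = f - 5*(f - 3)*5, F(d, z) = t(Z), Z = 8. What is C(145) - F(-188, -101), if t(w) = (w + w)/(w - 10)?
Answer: -3397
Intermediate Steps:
t(w) = 2*w/(-10 + w) (t(w) = (2*w)/(-10 + w) = 2*w/(-10 + w))
F(d, z) = -8 (F(d, z) = 2*8/(-10 + 8) = 2*8/(-2) = 2*8*(-½) = -8)
C(f) = 75 - 24*f (C(f) = f - 5*(-3 + f)*5 = f - 5*(-15 + 5*f) = f + (75 - 25*f) = 75 - 24*f)
C(145) - F(-188, -101) = (75 - 24*145) - 1*(-8) = (75 - 3480) + 8 = -3405 + 8 = -3397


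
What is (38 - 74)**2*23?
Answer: 29808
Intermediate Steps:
(38 - 74)**2*23 = (-36)**2*23 = 1296*23 = 29808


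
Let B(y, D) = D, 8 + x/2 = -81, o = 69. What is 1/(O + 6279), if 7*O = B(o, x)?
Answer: 7/43775 ≈ 0.00015991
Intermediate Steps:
x = -178 (x = -16 + 2*(-81) = -16 - 162 = -178)
O = -178/7 (O = (⅐)*(-178) = -178/7 ≈ -25.429)
1/(O + 6279) = 1/(-178/7 + 6279) = 1/(43775/7) = 7/43775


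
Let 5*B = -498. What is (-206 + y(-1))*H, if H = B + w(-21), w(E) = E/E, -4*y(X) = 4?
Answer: 102051/5 ≈ 20410.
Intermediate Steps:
B = -498/5 (B = (1/5)*(-498) = -498/5 ≈ -99.600)
y(X) = -1 (y(X) = -1/4*4 = -1)
w(E) = 1
H = -493/5 (H = -498/5 + 1 = -493/5 ≈ -98.600)
(-206 + y(-1))*H = (-206 - 1)*(-493/5) = -207*(-493/5) = 102051/5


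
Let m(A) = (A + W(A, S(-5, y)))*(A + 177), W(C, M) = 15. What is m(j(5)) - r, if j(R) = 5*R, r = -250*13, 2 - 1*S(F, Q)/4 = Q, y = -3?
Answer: 11330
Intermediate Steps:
S(F, Q) = 8 - 4*Q
r = -3250
m(A) = (15 + A)*(177 + A) (m(A) = (A + 15)*(A + 177) = (15 + A)*(177 + A))
m(j(5)) - r = (2655 + (5*5)**2 + 192*(5*5)) - 1*(-3250) = (2655 + 25**2 + 192*25) + 3250 = (2655 + 625 + 4800) + 3250 = 8080 + 3250 = 11330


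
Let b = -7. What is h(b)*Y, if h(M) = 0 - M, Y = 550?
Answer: 3850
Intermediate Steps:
h(M) = -M
h(b)*Y = -1*(-7)*550 = 7*550 = 3850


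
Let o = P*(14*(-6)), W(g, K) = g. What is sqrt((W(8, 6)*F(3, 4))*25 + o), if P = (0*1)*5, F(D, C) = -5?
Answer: 10*I*sqrt(10) ≈ 31.623*I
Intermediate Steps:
P = 0 (P = 0*5 = 0)
o = 0 (o = 0*(14*(-6)) = 0*(-84) = 0)
sqrt((W(8, 6)*F(3, 4))*25 + o) = sqrt((8*(-5))*25 + 0) = sqrt(-40*25 + 0) = sqrt(-1000 + 0) = sqrt(-1000) = 10*I*sqrt(10)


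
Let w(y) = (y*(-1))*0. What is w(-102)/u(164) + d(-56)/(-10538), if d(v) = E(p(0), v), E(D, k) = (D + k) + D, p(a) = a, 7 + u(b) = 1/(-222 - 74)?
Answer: 28/5269 ≈ 0.0053141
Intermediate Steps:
u(b) = -2073/296 (u(b) = -7 + 1/(-222 - 74) = -7 + 1/(-296) = -7 - 1/296 = -2073/296)
E(D, k) = k + 2*D
d(v) = v (d(v) = v + 2*0 = v + 0 = v)
w(y) = 0 (w(y) = -y*0 = 0)
w(-102)/u(164) + d(-56)/(-10538) = 0/(-2073/296) - 56/(-10538) = 0*(-296/2073) - 56*(-1/10538) = 0 + 28/5269 = 28/5269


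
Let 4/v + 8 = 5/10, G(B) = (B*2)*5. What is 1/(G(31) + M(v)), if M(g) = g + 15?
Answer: 15/4867 ≈ 0.0030820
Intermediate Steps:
G(B) = 10*B (G(B) = (2*B)*5 = 10*B)
v = -8/15 (v = 4/(-8 + 5/10) = 4/(-8 + 5*(⅒)) = 4/(-8 + ½) = 4/(-15/2) = 4*(-2/15) = -8/15 ≈ -0.53333)
M(g) = 15 + g
1/(G(31) + M(v)) = 1/(10*31 + (15 - 8/15)) = 1/(310 + 217/15) = 1/(4867/15) = 15/4867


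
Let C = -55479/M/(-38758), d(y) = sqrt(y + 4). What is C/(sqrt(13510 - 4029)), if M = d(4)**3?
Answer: 55479*sqrt(18962)/11758867136 ≈ 0.00064969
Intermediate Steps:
d(y) = sqrt(4 + y)
M = 16*sqrt(2) (M = (sqrt(4 + 4))**3 = (sqrt(8))**3 = (2*sqrt(2))**3 = 16*sqrt(2) ≈ 22.627)
C = 55479*sqrt(2)/1240256 (C = -55479*sqrt(2)/32/(-38758) = -55479*sqrt(2)/32*(-1/38758) = 55479*sqrt(2)/1240256 ≈ 0.063260)
C/(sqrt(13510 - 4029)) = (55479*sqrt(2)/1240256)/(sqrt(13510 - 4029)) = (55479*sqrt(2)/1240256)/(sqrt(9481)) = (55479*sqrt(2)/1240256)*(sqrt(9481)/9481) = 55479*sqrt(18962)/11758867136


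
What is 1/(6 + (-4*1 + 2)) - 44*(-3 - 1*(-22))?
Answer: -3343/4 ≈ -835.75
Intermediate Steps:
1/(6 + (-4*1 + 2)) - 44*(-3 - 1*(-22)) = 1/(6 + (-4 + 2)) - 44*(-3 + 22) = 1/(6 - 2) - 44*19 = 1/4 - 836 = ¼ - 836 = -3343/4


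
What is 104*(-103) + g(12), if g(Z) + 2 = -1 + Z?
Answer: -10703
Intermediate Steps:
g(Z) = -3 + Z (g(Z) = -2 + (-1 + Z) = -3 + Z)
104*(-103) + g(12) = 104*(-103) + (-3 + 12) = -10712 + 9 = -10703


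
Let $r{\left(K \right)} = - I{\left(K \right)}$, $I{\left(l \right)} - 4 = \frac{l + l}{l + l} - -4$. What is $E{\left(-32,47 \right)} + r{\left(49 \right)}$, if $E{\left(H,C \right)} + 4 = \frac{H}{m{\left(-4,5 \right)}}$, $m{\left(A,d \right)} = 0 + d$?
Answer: $- \frac{97}{5} \approx -19.4$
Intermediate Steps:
$m{\left(A,d \right)} = d$
$I{\left(l \right)} = 9$ ($I{\left(l \right)} = 4 + \left(\frac{l + l}{l + l} - -4\right) = 4 + \left(\frac{2 l}{2 l} + 4\right) = 4 + \left(2 l \frac{1}{2 l} + 4\right) = 4 + \left(1 + 4\right) = 4 + 5 = 9$)
$E{\left(H,C \right)} = -4 + \frac{H}{5}$
$r{\left(K \right)} = -9$ ($r{\left(K \right)} = \left(-1\right) 9 = -9$)
$E{\left(-32,47 \right)} + r{\left(49 \right)} = \left(-4 + \frac{1}{5} \left(-32\right)\right) - 9 = \left(-4 - \frac{32}{5}\right) - 9 = - \frac{52}{5} - 9 = - \frac{97}{5}$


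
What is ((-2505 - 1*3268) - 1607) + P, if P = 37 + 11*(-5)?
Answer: -7398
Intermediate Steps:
P = -18 (P = 37 - 55 = -18)
((-2505 - 1*3268) - 1607) + P = ((-2505 - 1*3268) - 1607) - 18 = ((-2505 - 3268) - 1607) - 18 = (-5773 - 1607) - 18 = -7380 - 18 = -7398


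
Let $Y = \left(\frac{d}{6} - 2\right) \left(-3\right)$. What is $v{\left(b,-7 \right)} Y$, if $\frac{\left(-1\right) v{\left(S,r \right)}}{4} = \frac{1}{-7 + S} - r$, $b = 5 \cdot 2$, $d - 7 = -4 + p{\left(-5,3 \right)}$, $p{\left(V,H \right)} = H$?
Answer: $-88$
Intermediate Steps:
$d = 6$ ($d = 7 + \left(-4 + 3\right) = 7 - 1 = 6$)
$b = 10$
$v{\left(S,r \right)} = - \frac{4}{-7 + S} + 4 r$ ($v{\left(S,r \right)} = - 4 \left(\frac{1}{-7 + S} - r\right) = - \frac{4}{-7 + S} + 4 r$)
$Y = 3$ ($Y = \left(\frac{6}{6} - 2\right) \left(-3\right) = \left(6 \cdot \frac{1}{6} - 2\right) \left(-3\right) = \left(1 - 2\right) \left(-3\right) = \left(-1\right) \left(-3\right) = 3$)
$v{\left(b,-7 \right)} Y = \frac{4 \left(-1 - -49 + 10 \left(-7\right)\right)}{-7 + 10} \cdot 3 = \frac{4 \left(-1 + 49 - 70\right)}{3} \cdot 3 = 4 \cdot \frac{1}{3} \left(-22\right) 3 = \left(- \frac{88}{3}\right) 3 = -88$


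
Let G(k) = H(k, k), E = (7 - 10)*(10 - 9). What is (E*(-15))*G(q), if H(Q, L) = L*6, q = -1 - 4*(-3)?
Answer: 2970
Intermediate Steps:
q = 11 (q = -1 + 12 = 11)
E = -3 (E = -3*1 = -3)
H(Q, L) = 6*L
G(k) = 6*k
(E*(-15))*G(q) = (-3*(-15))*(6*11) = 45*66 = 2970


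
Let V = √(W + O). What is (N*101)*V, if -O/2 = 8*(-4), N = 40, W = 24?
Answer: 8080*√22 ≈ 37899.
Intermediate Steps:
O = 64 (O = -16*(-4) = -2*(-32) = 64)
V = 2*√22 (V = √(24 + 64) = √88 = 2*√22 ≈ 9.3808)
(N*101)*V = (40*101)*(2*√22) = 4040*(2*√22) = 8080*√22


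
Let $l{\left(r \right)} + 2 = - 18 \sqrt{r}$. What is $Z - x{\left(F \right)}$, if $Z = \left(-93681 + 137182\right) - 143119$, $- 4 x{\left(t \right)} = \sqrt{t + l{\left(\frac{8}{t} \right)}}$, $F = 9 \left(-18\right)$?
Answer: $-99618 + \frac{\sqrt{-41 - i}}{2} \approx -99618.0 - 3.2018 i$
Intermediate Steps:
$l{\left(r \right)} = -2 - 18 \sqrt{r}$
$F = -162$
$x{\left(t \right)} = - \frac{\sqrt{-2 + t - 36 \sqrt{2} \sqrt{\frac{1}{t}}}}{4}$ ($x{\left(t \right)} = - \frac{\sqrt{t - \left(2 + 18 \sqrt{\frac{8}{t}}\right)}}{4} = - \frac{\sqrt{t - \left(2 + 18 \cdot 2 \sqrt{2} \sqrt{\frac{1}{t}}\right)}}{4} = - \frac{\sqrt{t - \left(2 + 36 \sqrt{2} \sqrt{\frac{1}{t}}\right)}}{4} = - \frac{\sqrt{-2 + t - 36 \sqrt{2} \sqrt{\frac{1}{t}}}}{4}$)
$Z = -99618$ ($Z = 43501 - 143119 = -99618$)
$Z - x{\left(F \right)} = -99618 - - \frac{\sqrt{-2 - 162 - 36 \sqrt{2} \sqrt{\frac{1}{-162}}}}{4} = -99618 - - \frac{\sqrt{-2 - 162 - 36 \sqrt{2} \sqrt{- \frac{1}{162}}}}{4} = -99618 - - \frac{\sqrt{-2 - 162 - 36 \sqrt{2} \frac{i \sqrt{2}}{18}}}{4} = -99618 - - \frac{\sqrt{-2 - 162 - 4 i}}{4} = -99618 - - \frac{\sqrt{-164 - 4 i}}{4} = -99618 + \frac{\sqrt{-164 - 4 i}}{4}$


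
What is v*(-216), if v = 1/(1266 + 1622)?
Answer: -27/361 ≈ -0.074792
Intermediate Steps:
v = 1/2888 ≈ 0.00034626
v*(-216) = (1/2888)*(-216) = -27/361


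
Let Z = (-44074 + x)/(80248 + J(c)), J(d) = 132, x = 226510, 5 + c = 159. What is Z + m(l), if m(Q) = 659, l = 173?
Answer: 13288214/20095 ≈ 661.27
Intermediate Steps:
c = 154 (c = -5 + 159 = 154)
Z = 45609/20095 (Z = (-44074 + 226510)/(80248 + 132) = 182436/80380 = 182436*(1/80380) = 45609/20095 ≈ 2.2697)
Z + m(l) = 45609/20095 + 659 = 13288214/20095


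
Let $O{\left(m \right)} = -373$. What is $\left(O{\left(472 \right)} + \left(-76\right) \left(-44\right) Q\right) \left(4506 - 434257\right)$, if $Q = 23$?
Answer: $-32892711789$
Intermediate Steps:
$\left(O{\left(472 \right)} + \left(-76\right) \left(-44\right) Q\right) \left(4506 - 434257\right) = \left(-373 + \left(-76\right) \left(-44\right) 23\right) \left(4506 - 434257\right) = \left(-373 + 3344 \cdot 23\right) \left(-429751\right) = \left(-373 + 76912\right) \left(-429751\right) = 76539 \left(-429751\right) = -32892711789$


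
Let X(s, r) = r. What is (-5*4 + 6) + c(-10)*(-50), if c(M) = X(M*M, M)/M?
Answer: -64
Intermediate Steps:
c(M) = 1 (c(M) = M/M = 1)
(-5*4 + 6) + c(-10)*(-50) = (-5*4 + 6) + 1*(-50) = (-20 + 6) - 50 = -14 - 50 = -64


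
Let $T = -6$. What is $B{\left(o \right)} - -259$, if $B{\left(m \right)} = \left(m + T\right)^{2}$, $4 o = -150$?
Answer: $\frac{8605}{4} \approx 2151.3$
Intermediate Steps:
$o = - \frac{75}{2}$ ($o = \frac{1}{4} \left(-150\right) = - \frac{75}{2} \approx -37.5$)
$B{\left(m \right)} = \left(-6 + m\right)^{2}$ ($B{\left(m \right)} = \left(m - 6\right)^{2} = \left(-6 + m\right)^{2}$)
$B{\left(o \right)} - -259 = \left(-6 - \frac{75}{2}\right)^{2} - -259 = \left(- \frac{87}{2}\right)^{2} + 259 = \frac{7569}{4} + 259 = \frac{8605}{4}$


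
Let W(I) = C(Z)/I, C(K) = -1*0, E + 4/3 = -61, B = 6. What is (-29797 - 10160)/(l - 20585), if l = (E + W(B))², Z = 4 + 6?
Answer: 359613/150296 ≈ 2.3927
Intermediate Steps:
E = -187/3 (E = -4/3 - 61 = -187/3 ≈ -62.333)
Z = 10
C(K) = 0
W(I) = 0 (W(I) = 0/I = 0)
l = 34969/9 (l = (-187/3 + 0)² = (-187/3)² = 34969/9 ≈ 3885.4)
(-29797 - 10160)/(l - 20585) = (-29797 - 10160)/(34969/9 - 20585) = -39957/(-150296/9) = -39957*(-9/150296) = 359613/150296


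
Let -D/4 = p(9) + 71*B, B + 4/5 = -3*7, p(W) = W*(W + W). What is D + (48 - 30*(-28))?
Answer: 32156/5 ≈ 6431.2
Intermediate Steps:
p(W) = 2*W**2 (p(W) = W*(2*W) = 2*W**2)
B = -109/5 (B = -4/5 - 3*7 = -4/5 - 21 = -109/5 ≈ -21.800)
D = 27716/5 (D = -4*(2*9**2 + 71*(-109/5)) = -4*(2*81 - 7739/5) = -4*(162 - 7739/5) = -4*(-6929/5) = 27716/5 ≈ 5543.2)
D + (48 - 30*(-28)) = 27716/5 + (48 - 30*(-28)) = 27716/5 + (48 + 840) = 27716/5 + 888 = 32156/5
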